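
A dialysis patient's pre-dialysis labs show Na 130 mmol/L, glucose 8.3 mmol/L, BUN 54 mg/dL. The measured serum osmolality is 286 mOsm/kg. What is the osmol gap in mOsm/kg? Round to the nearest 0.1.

-1.6 mOsm/kg

Calculated osmolality = 2·Na + glucose + BUN/2.8
= 2·130 + 8.3 + 54/2.8
= 260 + 8.30 + 19.29
= 287.59 mOsm/kg ≈ 287.6 mOsm/kg
Osmolar gap = measured − calculated = 286 − 287.6 = -1.6 mOsm/kg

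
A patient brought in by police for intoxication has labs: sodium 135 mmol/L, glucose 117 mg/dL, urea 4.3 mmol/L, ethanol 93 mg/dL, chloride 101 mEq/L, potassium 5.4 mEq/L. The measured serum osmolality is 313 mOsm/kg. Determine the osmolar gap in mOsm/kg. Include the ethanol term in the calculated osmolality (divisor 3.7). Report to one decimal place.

7.1 mOsm/kg

Calculated osmolality = 2·Na + glucose/18 + urea + ethanol/3.7
= 2·135 + 117/18 + 4.3 + 93/3.7
= 270 + 6.50 + 4.30 + 25.14
= 305.94 mOsm/kg ≈ 305.9 mOsm/kg
Osmolar gap = measured − calculated = 313 − 305.9 = 7.1 mOsm/kg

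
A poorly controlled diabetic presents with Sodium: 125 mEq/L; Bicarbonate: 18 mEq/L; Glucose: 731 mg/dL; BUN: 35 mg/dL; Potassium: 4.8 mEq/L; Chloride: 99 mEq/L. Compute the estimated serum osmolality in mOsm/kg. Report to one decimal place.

Calculated osmolality = 2·Na + glucose/18 + BUN/2.8
= 2·125 + 731/18 + 35/2.8
= 250 + 40.61 + 12.50
= 303.11 mOsm/kg

303.1 mOsm/kg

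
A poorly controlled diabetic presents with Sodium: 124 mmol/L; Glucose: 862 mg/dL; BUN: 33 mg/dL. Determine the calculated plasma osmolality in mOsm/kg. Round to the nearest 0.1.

Calculated osmolality = 2·Na + glucose/18 + BUN/2.8
= 2·124 + 862/18 + 33/2.8
= 248 + 47.89 + 11.79
= 307.68 mOsm/kg

307.7 mOsm/kg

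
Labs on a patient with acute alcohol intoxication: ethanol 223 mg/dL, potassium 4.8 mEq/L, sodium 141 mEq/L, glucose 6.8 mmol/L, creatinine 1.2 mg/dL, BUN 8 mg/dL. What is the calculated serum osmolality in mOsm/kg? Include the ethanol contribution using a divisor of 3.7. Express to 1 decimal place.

Calculated osmolality = 2·Na + glucose + BUN/2.8 + ethanol/3.7
= 2·141 + 6.8 + 8/2.8 + 223/3.7
= 282 + 6.80 + 2.86 + 60.27
= 351.93 mOsm/kg

351.9 mOsm/kg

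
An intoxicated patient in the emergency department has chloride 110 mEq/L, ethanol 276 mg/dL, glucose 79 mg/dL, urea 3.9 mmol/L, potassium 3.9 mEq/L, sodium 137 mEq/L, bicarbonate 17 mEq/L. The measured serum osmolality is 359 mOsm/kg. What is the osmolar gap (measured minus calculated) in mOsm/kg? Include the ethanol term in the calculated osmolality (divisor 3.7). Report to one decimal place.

Calculated osmolality = 2·Na + glucose/18 + urea + ethanol/3.7
= 2·137 + 79/18 + 3.9 + 276/3.7
= 274 + 4.39 + 3.90 + 74.59
= 356.88 mOsm/kg ≈ 356.9 mOsm/kg
Osmolar gap = measured − calculated = 359 − 356.9 = 2.1 mOsm/kg

2.1 mOsm/kg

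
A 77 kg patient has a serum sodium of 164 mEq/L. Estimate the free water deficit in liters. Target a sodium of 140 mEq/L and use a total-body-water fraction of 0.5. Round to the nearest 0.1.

6.6 L

TBW = 0.5 · 77 = 38.5 L
Free water deficit = TBW · (Na/140 − 1)
= 38.5 · (164/140 − 1)
= 38.5 · 0.1714
= 6.6 L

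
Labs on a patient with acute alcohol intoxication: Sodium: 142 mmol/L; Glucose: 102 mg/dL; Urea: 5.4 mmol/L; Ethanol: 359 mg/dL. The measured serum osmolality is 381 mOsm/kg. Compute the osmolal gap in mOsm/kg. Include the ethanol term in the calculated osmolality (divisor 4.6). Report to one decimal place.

7.9 mOsm/kg

Calculated osmolality = 2·Na + glucose/18 + urea + ethanol/4.6
= 2·142 + 102/18 + 5.4 + 359/4.6
= 284 + 5.67 + 5.40 + 78.04
= 373.11 mOsm/kg ≈ 373.1 mOsm/kg
Osmolar gap = measured − calculated = 381 − 373.1 = 7.9 mOsm/kg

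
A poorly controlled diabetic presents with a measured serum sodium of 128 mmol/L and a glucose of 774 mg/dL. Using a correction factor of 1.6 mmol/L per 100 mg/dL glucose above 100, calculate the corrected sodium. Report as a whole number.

Corrected Na = measured Na + 1.6 · (glucose − 100)/100
= 128 + 1.6 · (774 − 100)/100
= 128 + 10.8
= 138.8 mmol/L

139 mmol/L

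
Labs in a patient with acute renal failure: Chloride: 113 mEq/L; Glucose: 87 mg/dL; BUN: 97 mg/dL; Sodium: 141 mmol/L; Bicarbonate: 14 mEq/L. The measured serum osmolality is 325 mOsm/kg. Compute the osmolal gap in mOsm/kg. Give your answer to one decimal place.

3.5 mOsm/kg

Calculated osmolality = 2·Na + glucose/18 + BUN/2.8
= 2·141 + 87/18 + 97/2.8
= 282 + 4.83 + 34.64
= 321.47 mOsm/kg ≈ 321.5 mOsm/kg
Osmolar gap = measured − calculated = 325 − 321.5 = 3.5 mOsm/kg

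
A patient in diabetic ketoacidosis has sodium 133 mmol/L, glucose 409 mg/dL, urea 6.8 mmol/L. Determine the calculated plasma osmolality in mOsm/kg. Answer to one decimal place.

295.5 mOsm/kg

Calculated osmolality = 2·Na + glucose/18 + urea
= 2·133 + 409/18 + 6.8
= 266 + 22.72 + 6.80
= 295.52 mOsm/kg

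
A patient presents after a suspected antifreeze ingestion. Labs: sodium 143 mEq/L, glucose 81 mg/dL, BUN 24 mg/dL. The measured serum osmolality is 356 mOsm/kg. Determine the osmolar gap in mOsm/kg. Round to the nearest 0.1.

56.9 mOsm/kg

Calculated osmolality = 2·Na + glucose/18 + BUN/2.8
= 2·143 + 81/18 + 24/2.8
= 286 + 4.50 + 8.57
= 299.07 mOsm/kg ≈ 299.1 mOsm/kg
Osmolar gap = measured − calculated = 356 − 299.1 = 56.9 mOsm/kg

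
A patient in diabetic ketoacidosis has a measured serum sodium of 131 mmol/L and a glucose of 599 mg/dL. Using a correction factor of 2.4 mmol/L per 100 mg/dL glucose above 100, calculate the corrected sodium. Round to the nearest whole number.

143 mmol/L

Corrected Na = measured Na + 2.4 · (glucose − 100)/100
= 131 + 2.4 · (599 − 100)/100
= 131 + 12
= 143 mmol/L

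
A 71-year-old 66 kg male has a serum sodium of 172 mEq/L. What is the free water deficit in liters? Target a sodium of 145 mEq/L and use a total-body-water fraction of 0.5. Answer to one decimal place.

6.1 L

TBW = 0.5 · 66 = 33 L
Free water deficit = TBW · (Na/145 − 1)
= 33 · (172/145 − 1)
= 33 · 0.1862
= 6.14 L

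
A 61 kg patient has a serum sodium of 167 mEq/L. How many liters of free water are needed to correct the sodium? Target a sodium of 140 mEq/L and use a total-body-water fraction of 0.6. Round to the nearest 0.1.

TBW = 0.6 · 61 = 36.6 L
Free water deficit = TBW · (Na/140 − 1)
= 36.6 · (167/140 − 1)
= 36.6 · 0.1929
= 7.06 L

7.1 L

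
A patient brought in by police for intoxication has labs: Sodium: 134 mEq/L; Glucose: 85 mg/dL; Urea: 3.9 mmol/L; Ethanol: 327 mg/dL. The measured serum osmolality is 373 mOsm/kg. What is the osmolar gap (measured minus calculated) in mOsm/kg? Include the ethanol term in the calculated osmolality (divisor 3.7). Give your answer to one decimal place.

8.0 mOsm/kg

Calculated osmolality = 2·Na + glucose/18 + urea + ethanol/3.7
= 2·134 + 85/18 + 3.9 + 327/3.7
= 268 + 4.72 + 3.90 + 88.38
= 365 mOsm/kg ≈ 365.0 mOsm/kg
Osmolar gap = measured − calculated = 373 − 365.0 = 8.0 mOsm/kg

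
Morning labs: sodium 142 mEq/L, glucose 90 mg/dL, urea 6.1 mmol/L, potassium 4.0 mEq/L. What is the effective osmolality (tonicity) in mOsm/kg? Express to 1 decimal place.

289.0 mOsm/kg

Effective osmolality excludes urea (freely permeant across cell membranes):
2·Na + glucose/18
= 2·142 + 90/18
= 284 + 5
= 289 mOsm/kg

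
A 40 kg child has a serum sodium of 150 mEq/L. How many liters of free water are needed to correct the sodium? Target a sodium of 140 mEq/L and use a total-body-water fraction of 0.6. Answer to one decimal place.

TBW = 0.6 · 40 = 24 L
Free water deficit = TBW · (Na/140 − 1)
= 24 · (150/140 − 1)
= 24 · 0.0714
= 1.71 L

1.7 L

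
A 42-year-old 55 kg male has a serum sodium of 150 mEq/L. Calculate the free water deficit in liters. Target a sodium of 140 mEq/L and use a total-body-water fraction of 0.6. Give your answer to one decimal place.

TBW = 0.6 · 55 = 33 L
Free water deficit = TBW · (Na/140 − 1)
= 33 · (150/140 − 1)
= 33 · 0.0714
= 2.36 L

2.4 L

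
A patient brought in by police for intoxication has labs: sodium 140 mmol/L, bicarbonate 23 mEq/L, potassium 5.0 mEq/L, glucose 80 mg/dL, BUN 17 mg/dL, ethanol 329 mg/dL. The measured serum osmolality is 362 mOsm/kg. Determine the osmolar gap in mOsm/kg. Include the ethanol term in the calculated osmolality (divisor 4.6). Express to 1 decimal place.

0.0 mOsm/kg

Calculated osmolality = 2·Na + glucose/18 + BUN/2.8 + ethanol/4.6
= 2·140 + 80/18 + 17/2.8 + 329/4.6
= 280 + 4.44 + 6.07 + 71.52
= 362.03 mOsm/kg ≈ 362.0 mOsm/kg
Osmolar gap = measured − calculated = 362 − 362.0 = 0.0 mOsm/kg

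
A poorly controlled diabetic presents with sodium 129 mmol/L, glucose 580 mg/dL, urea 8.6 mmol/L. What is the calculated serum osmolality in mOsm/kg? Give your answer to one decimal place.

Calculated osmolality = 2·Na + glucose/18 + urea
= 2·129 + 580/18 + 8.6
= 258 + 32.22 + 8.60
= 298.82 mOsm/kg

298.8 mOsm/kg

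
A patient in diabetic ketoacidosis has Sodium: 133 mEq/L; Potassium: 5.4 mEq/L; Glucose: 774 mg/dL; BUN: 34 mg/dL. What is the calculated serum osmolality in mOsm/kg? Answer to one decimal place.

Calculated osmolality = 2·Na + glucose/18 + BUN/2.8
= 2·133 + 774/18 + 34/2.8
= 266 + 43 + 12.14
= 321.14 mOsm/kg

321.1 mOsm/kg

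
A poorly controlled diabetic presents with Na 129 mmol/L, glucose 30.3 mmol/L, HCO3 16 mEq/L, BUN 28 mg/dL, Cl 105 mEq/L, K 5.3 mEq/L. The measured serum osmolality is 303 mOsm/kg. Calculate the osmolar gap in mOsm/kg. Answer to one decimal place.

4.7 mOsm/kg

Calculated osmolality = 2·Na + glucose + BUN/2.8
= 2·129 + 30.3 + 28/2.8
= 258 + 30.30 + 10
= 298.3 mOsm/kg ≈ 298.3 mOsm/kg
Osmolar gap = measured − calculated = 303 − 298.3 = 4.7 mOsm/kg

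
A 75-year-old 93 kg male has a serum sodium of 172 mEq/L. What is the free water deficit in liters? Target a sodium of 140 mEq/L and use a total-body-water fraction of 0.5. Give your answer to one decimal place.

TBW = 0.5 · 93 = 46.5 L
Free water deficit = TBW · (Na/140 − 1)
= 46.5 · (172/140 − 1)
= 46.5 · 0.2286
= 10.63 L

10.6 L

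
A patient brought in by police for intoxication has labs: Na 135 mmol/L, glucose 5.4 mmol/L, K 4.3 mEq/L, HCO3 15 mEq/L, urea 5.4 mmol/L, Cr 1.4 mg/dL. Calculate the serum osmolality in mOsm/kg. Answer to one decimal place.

Calculated osmolality = 2·Na + glucose + urea
= 2·135 + 5.4 + 5.4
= 270 + 5.40 + 5.40
= 280.8 mOsm/kg

280.8 mOsm/kg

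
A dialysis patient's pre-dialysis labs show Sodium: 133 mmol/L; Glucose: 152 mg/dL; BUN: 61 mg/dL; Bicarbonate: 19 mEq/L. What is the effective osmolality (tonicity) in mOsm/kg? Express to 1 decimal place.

Effective osmolality excludes urea (freely permeant across cell membranes):
2·Na + glucose/18
= 2·133 + 152/18
= 266 + 8.44
= 274.44 mOsm/kg

274.4 mOsm/kg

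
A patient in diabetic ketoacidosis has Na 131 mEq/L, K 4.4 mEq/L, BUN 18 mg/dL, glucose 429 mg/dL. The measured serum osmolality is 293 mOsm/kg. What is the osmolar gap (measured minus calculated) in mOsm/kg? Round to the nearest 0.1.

0.7 mOsm/kg

Calculated osmolality = 2·Na + glucose/18 + BUN/2.8
= 2·131 + 429/18 + 18/2.8
= 262 + 23.83 + 6.43
= 292.26 mOsm/kg ≈ 292.3 mOsm/kg
Osmolar gap = measured − calculated = 293 − 292.3 = 0.7 mOsm/kg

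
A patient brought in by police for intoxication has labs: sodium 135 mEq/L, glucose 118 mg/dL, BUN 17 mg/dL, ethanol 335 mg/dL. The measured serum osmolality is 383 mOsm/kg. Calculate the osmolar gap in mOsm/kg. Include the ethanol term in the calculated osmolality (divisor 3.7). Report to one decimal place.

Calculated osmolality = 2·Na + glucose/18 + BUN/2.8 + ethanol/3.7
= 2·135 + 118/18 + 17/2.8 + 335/3.7
= 270 + 6.56 + 6.07 + 90.54
= 373.17 mOsm/kg ≈ 373.2 mOsm/kg
Osmolar gap = measured − calculated = 383 − 373.2 = 9.8 mOsm/kg

9.8 mOsm/kg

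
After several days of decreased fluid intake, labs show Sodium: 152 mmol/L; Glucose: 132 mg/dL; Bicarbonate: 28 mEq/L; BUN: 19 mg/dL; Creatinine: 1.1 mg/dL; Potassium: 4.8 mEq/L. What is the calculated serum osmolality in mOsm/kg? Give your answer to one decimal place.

318.1 mOsm/kg

Calculated osmolality = 2·Na + glucose/18 + BUN/2.8
= 2·152 + 132/18 + 19/2.8
= 304 + 7.33 + 6.79
= 318.12 mOsm/kg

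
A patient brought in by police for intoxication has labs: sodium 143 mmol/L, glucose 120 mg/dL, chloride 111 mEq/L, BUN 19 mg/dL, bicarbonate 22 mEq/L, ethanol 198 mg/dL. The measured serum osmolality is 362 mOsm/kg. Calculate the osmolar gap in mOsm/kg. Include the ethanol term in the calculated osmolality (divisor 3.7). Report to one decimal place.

Calculated osmolality = 2·Na + glucose/18 + BUN/2.8 + ethanol/3.7
= 2·143 + 120/18 + 19/2.8 + 198/3.7
= 286 + 6.67 + 6.79 + 53.51
= 352.97 mOsm/kg ≈ 353.0 mOsm/kg
Osmolar gap = measured − calculated = 362 − 353.0 = 9.0 mOsm/kg

9.0 mOsm/kg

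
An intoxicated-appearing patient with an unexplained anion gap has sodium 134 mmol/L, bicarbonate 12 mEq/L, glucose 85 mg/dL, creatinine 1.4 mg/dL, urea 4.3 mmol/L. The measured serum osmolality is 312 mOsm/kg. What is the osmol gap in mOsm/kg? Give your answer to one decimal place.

35.0 mOsm/kg

Calculated osmolality = 2·Na + glucose/18 + urea
= 2·134 + 85/18 + 4.3
= 268 + 4.72 + 4.30
= 277.02 mOsm/kg ≈ 277.0 mOsm/kg
Osmolar gap = measured − calculated = 312 − 277.0 = 35.0 mOsm/kg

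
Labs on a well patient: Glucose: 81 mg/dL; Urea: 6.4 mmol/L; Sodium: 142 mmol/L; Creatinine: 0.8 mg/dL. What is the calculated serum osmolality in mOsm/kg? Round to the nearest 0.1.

Calculated osmolality = 2·Na + glucose/18 + urea
= 2·142 + 81/18 + 6.4
= 284 + 4.50 + 6.40
= 294.9 mOsm/kg

294.9 mOsm/kg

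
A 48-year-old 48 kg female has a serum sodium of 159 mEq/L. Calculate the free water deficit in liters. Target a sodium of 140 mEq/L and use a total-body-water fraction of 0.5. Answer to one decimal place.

TBW = 0.5 · 48 = 24 L
Free water deficit = TBW · (Na/140 − 1)
= 24 · (159/140 − 1)
= 24 · 0.1357
= 3.26 L

3.3 L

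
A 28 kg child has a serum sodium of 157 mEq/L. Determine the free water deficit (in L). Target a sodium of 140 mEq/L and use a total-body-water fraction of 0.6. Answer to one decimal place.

2.0 L

TBW = 0.6 · 28 = 16.8 L
Free water deficit = TBW · (Na/140 − 1)
= 16.8 · (157/140 − 1)
= 16.8 · 0.1214
= 2.04 L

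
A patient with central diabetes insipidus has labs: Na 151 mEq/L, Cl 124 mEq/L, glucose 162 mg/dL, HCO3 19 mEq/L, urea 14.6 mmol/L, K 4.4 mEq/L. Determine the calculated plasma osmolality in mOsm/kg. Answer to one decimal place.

Calculated osmolality = 2·Na + glucose/18 + urea
= 2·151 + 162/18 + 14.6
= 302 + 9 + 14.60
= 325.6 mOsm/kg

325.6 mOsm/kg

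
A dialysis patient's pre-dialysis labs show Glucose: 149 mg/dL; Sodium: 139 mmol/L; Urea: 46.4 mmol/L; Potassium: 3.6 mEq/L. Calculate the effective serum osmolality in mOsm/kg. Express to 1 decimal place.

286.3 mOsm/kg

Effective osmolality excludes urea (freely permeant across cell membranes):
2·Na + glucose/18
= 2·139 + 149/18
= 278 + 8.28
= 286.28 mOsm/kg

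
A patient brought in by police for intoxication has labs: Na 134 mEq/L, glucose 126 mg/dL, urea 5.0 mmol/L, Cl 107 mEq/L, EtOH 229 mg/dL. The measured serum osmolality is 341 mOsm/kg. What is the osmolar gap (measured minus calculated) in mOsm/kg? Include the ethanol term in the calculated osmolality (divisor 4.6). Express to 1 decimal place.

Calculated osmolality = 2·Na + glucose/18 + urea + ethanol/4.6
= 2·134 + 126/18 + 5 + 229/4.6
= 268 + 7 + 5 + 49.78
= 329.78 mOsm/kg ≈ 329.8 mOsm/kg
Osmolar gap = measured − calculated = 341 − 329.8 = 11.2 mOsm/kg

11.2 mOsm/kg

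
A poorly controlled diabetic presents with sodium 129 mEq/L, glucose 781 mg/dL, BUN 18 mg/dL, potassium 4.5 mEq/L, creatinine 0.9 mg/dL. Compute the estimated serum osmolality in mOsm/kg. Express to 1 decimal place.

Calculated osmolality = 2·Na + glucose/18 + BUN/2.8
= 2·129 + 781/18 + 18/2.8
= 258 + 43.39 + 6.43
= 307.82 mOsm/kg

307.8 mOsm/kg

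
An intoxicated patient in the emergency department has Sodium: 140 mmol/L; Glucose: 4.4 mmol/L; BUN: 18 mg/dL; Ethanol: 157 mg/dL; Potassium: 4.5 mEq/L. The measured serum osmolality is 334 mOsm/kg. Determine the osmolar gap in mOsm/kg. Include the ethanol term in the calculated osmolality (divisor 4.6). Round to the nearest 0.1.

Calculated osmolality = 2·Na + glucose + BUN/2.8 + ethanol/4.6
= 2·140 + 4.4 + 18/2.8 + 157/4.6
= 280 + 4.40 + 6.43 + 34.13
= 324.96 mOsm/kg ≈ 325.0 mOsm/kg
Osmolar gap = measured − calculated = 334 − 325.0 = 9.0 mOsm/kg

9.0 mOsm/kg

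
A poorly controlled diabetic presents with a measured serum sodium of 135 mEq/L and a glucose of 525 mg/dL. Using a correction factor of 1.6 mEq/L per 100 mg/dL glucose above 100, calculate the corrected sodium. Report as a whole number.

Corrected Na = measured Na + 1.6 · (glucose − 100)/100
= 135 + 1.6 · (525 − 100)/100
= 135 + 6.8
= 141.8 mEq/L

142 mEq/L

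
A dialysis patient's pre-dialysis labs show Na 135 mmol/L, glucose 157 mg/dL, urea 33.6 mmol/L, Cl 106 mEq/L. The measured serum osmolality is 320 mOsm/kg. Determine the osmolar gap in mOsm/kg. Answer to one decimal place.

Calculated osmolality = 2·Na + glucose/18 + urea
= 2·135 + 157/18 + 33.6
= 270 + 8.72 + 33.60
= 312.32 mOsm/kg ≈ 312.3 mOsm/kg
Osmolar gap = measured − calculated = 320 − 312.3 = 7.7 mOsm/kg

7.7 mOsm/kg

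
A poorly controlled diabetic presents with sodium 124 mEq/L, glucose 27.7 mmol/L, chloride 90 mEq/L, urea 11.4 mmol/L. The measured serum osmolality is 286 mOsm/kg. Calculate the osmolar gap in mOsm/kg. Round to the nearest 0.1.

-1.1 mOsm/kg

Calculated osmolality = 2·Na + glucose + urea
= 2·124 + 27.7 + 11.4
= 248 + 27.70 + 11.40
= 287.1 mOsm/kg ≈ 287.1 mOsm/kg
Osmolar gap = measured − calculated = 286 − 287.1 = -1.1 mOsm/kg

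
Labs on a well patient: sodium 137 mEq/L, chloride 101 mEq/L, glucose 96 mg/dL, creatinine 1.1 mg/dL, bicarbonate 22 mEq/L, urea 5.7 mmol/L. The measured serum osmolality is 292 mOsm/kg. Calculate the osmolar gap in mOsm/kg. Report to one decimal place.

Calculated osmolality = 2·Na + glucose/18 + urea
= 2·137 + 96/18 + 5.7
= 274 + 5.33 + 5.70
= 285.03 mOsm/kg ≈ 285.0 mOsm/kg
Osmolar gap = measured − calculated = 292 − 285.0 = 7.0 mOsm/kg

7.0 mOsm/kg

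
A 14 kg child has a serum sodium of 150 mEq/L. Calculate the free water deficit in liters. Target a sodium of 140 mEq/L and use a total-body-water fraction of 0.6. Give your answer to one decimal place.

TBW = 0.6 · 14 = 8.4 L
Free water deficit = TBW · (Na/140 − 1)
= 8.4 · (150/140 − 1)
= 8.4 · 0.0714
= 0.6 L

0.6 L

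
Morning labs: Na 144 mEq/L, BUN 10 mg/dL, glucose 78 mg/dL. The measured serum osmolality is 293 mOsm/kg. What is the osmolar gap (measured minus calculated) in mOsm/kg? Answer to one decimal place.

Calculated osmolality = 2·Na + glucose/18 + BUN/2.8
= 2·144 + 78/18 + 10/2.8
= 288 + 4.33 + 3.57
= 295.9 mOsm/kg ≈ 295.9 mOsm/kg
Osmolar gap = measured − calculated = 293 − 295.9 = -2.9 mOsm/kg

-2.9 mOsm/kg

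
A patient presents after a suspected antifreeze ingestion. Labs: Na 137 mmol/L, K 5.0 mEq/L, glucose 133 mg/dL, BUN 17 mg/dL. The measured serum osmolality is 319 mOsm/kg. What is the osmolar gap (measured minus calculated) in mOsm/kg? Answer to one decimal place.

31.5 mOsm/kg

Calculated osmolality = 2·Na + glucose/18 + BUN/2.8
= 2·137 + 133/18 + 17/2.8
= 274 + 7.39 + 6.07
= 287.46 mOsm/kg ≈ 287.5 mOsm/kg
Osmolar gap = measured − calculated = 319 − 287.5 = 31.5 mOsm/kg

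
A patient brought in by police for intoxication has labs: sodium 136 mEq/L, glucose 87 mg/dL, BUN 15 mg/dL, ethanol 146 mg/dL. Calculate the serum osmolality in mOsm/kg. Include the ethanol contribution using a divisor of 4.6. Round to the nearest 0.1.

313.9 mOsm/kg

Calculated osmolality = 2·Na + glucose/18 + BUN/2.8 + ethanol/4.6
= 2·136 + 87/18 + 15/2.8 + 146/4.6
= 272 + 4.83 + 5.36 + 31.74
= 313.93 mOsm/kg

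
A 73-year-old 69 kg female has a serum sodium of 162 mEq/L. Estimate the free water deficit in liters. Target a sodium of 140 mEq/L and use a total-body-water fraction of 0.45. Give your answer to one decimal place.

TBW = 0.45 · 69 = 31.05 L
Free water deficit = TBW · (Na/140 − 1)
= 31.05 · (162/140 − 1)
= 31.05 · 0.1571
= 4.88 L

4.9 L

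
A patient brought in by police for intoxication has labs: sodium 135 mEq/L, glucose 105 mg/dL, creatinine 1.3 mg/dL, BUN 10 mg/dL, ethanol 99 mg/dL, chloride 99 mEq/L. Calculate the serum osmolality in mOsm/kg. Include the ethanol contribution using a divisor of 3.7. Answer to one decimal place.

Calculated osmolality = 2·Na + glucose/18 + BUN/2.8 + ethanol/3.7
= 2·135 + 105/18 + 10/2.8 + 99/3.7
= 270 + 5.83 + 3.57 + 26.76
= 306.16 mOsm/kg

306.2 mOsm/kg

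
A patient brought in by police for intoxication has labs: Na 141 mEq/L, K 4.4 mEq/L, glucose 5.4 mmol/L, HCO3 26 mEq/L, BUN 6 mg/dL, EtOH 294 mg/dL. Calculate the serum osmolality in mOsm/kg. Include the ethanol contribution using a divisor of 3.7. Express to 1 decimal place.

Calculated osmolality = 2·Na + glucose + BUN/2.8 + ethanol/3.7
= 2·141 + 5.4 + 6/2.8 + 294/3.7
= 282 + 5.40 + 2.14 + 79.46
= 369 mOsm/kg

369.0 mOsm/kg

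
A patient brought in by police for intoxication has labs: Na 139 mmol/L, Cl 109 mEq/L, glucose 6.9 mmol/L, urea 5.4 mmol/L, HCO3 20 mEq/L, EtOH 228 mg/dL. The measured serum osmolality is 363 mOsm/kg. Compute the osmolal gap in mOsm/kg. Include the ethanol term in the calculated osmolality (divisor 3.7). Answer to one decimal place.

Calculated osmolality = 2·Na + glucose + urea + ethanol/3.7
= 2·139 + 6.9 + 5.4 + 228/3.7
= 278 + 6.90 + 5.40 + 61.62
= 351.92 mOsm/kg ≈ 351.9 mOsm/kg
Osmolar gap = measured − calculated = 363 − 351.9 = 11.1 mOsm/kg

11.1 mOsm/kg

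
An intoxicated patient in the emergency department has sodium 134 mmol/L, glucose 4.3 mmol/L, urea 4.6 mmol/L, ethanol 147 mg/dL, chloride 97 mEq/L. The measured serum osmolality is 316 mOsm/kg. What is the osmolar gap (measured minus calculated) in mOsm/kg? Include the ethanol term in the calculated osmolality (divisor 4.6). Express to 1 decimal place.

7.1 mOsm/kg

Calculated osmolality = 2·Na + glucose + urea + ethanol/4.6
= 2·134 + 4.3 + 4.6 + 147/4.6
= 268 + 4.30 + 4.60 + 31.96
= 308.86 mOsm/kg ≈ 308.9 mOsm/kg
Osmolar gap = measured − calculated = 316 − 308.9 = 7.1 mOsm/kg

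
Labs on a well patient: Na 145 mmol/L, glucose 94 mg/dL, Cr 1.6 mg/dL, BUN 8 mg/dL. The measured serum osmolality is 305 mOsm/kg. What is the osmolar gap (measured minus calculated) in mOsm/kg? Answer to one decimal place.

Calculated osmolality = 2·Na + glucose/18 + BUN/2.8
= 2·145 + 94/18 + 8/2.8
= 290 + 5.22 + 2.86
= 298.08 mOsm/kg ≈ 298.1 mOsm/kg
Osmolar gap = measured − calculated = 305 − 298.1 = 6.9 mOsm/kg

6.9 mOsm/kg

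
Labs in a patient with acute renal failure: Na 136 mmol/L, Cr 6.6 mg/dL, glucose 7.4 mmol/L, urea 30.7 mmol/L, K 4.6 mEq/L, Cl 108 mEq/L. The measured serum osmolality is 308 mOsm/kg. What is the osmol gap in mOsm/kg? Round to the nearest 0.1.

Calculated osmolality = 2·Na + glucose + urea
= 2·136 + 7.4 + 30.7
= 272 + 7.40 + 30.70
= 310.1 mOsm/kg ≈ 310.1 mOsm/kg
Osmolar gap = measured − calculated = 308 − 310.1 = -2.1 mOsm/kg

-2.1 mOsm/kg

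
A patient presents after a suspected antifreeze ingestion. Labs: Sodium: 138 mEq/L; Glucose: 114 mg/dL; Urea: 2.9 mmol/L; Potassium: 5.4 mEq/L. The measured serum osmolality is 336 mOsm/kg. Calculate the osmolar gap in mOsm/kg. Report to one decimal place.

50.8 mOsm/kg

Calculated osmolality = 2·Na + glucose/18 + urea
= 2·138 + 114/18 + 2.9
= 276 + 6.33 + 2.90
= 285.23 mOsm/kg ≈ 285.2 mOsm/kg
Osmolar gap = measured − calculated = 336 − 285.2 = 50.8 mOsm/kg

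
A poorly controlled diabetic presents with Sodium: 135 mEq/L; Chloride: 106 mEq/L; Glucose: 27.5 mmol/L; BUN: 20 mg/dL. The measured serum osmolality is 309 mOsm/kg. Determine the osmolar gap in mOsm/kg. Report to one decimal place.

4.4 mOsm/kg

Calculated osmolality = 2·Na + glucose + BUN/2.8
= 2·135 + 27.5 + 20/2.8
= 270 + 27.50 + 7.14
= 304.64 mOsm/kg ≈ 304.6 mOsm/kg
Osmolar gap = measured − calculated = 309 − 304.6 = 4.4 mOsm/kg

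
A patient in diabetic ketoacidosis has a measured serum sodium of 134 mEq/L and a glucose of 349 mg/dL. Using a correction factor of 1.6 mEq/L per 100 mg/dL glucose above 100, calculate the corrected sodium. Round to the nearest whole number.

138 mEq/L

Corrected Na = measured Na + 1.6 · (glucose − 100)/100
= 134 + 1.6 · (349 − 100)/100
= 134 + 4
= 138 mEq/L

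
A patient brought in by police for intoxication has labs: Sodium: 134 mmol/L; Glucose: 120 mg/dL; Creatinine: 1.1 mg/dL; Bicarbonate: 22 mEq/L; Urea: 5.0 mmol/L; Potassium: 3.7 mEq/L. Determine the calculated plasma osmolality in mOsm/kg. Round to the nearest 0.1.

Calculated osmolality = 2·Na + glucose/18 + urea
= 2·134 + 120/18 + 5
= 268 + 6.67 + 5
= 279.67 mOsm/kg

279.7 mOsm/kg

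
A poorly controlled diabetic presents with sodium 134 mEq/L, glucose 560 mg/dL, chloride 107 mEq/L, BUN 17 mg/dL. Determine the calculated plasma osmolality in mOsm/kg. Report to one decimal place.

Calculated osmolality = 2·Na + glucose/18 + BUN/2.8
= 2·134 + 560/18 + 17/2.8
= 268 + 31.11 + 6.07
= 305.18 mOsm/kg

305.2 mOsm/kg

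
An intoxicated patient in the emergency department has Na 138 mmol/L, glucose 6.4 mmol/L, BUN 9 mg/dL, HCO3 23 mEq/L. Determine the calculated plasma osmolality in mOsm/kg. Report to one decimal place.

Calculated osmolality = 2·Na + glucose + BUN/2.8
= 2·138 + 6.4 + 9/2.8
= 276 + 6.40 + 3.21
= 285.61 mOsm/kg

285.6 mOsm/kg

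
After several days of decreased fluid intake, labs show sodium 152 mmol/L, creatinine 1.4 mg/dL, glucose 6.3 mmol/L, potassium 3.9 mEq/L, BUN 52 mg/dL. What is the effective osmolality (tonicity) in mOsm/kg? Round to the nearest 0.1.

310.3 mOsm/kg

Effective osmolality excludes urea (freely permeant across cell membranes):
2·Na + glucose
= 2·152 + 6.3
= 304 + 6.3
= 310.3 mOsm/kg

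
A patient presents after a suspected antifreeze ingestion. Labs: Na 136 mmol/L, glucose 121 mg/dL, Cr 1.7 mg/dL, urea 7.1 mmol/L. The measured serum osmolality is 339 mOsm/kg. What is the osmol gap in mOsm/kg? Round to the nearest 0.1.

Calculated osmolality = 2·Na + glucose/18 + urea
= 2·136 + 121/18 + 7.1
= 272 + 6.72 + 7.10
= 285.82 mOsm/kg ≈ 285.8 mOsm/kg
Osmolar gap = measured − calculated = 339 − 285.8 = 53.2 mOsm/kg

53.2 mOsm/kg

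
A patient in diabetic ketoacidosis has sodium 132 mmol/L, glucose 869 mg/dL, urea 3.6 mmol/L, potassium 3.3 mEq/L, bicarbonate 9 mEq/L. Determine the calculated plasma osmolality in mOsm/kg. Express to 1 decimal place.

315.9 mOsm/kg

Calculated osmolality = 2·Na + glucose/18 + urea
= 2·132 + 869/18 + 3.6
= 264 + 48.28 + 3.60
= 315.88 mOsm/kg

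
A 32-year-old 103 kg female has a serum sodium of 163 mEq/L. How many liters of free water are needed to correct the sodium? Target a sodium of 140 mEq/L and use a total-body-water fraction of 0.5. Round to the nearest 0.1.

TBW = 0.5 · 103 = 51.5 L
Free water deficit = TBW · (Na/140 − 1)
= 51.5 · (163/140 − 1)
= 51.5 · 0.1643
= 8.46 L

8.5 L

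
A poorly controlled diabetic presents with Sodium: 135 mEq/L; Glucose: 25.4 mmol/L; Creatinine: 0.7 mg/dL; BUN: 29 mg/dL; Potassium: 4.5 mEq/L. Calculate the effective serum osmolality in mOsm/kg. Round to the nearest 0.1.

295.4 mOsm/kg

Effective osmolality excludes urea (freely permeant across cell membranes):
2·Na + glucose
= 2·135 + 25.4
= 270 + 25.4
= 295.4 mOsm/kg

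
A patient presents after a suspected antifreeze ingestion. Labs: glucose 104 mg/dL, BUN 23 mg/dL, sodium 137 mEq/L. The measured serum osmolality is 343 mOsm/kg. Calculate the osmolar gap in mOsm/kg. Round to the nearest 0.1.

55.0 mOsm/kg

Calculated osmolality = 2·Na + glucose/18 + BUN/2.8
= 2·137 + 104/18 + 23/2.8
= 274 + 5.78 + 8.21
= 287.99 mOsm/kg ≈ 288.0 mOsm/kg
Osmolar gap = measured − calculated = 343 − 288.0 = 55.0 mOsm/kg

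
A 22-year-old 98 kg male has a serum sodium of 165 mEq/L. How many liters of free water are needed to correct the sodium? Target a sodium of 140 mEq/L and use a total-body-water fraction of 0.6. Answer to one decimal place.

TBW = 0.6 · 98 = 58.8 L
Free water deficit = TBW · (Na/140 − 1)
= 58.8 · (165/140 − 1)
= 58.8 · 0.1786
= 10.5 L

10.5 L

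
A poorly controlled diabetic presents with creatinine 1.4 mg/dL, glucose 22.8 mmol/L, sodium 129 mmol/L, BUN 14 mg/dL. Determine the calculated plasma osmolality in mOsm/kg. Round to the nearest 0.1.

Calculated osmolality = 2·Na + glucose + BUN/2.8
= 2·129 + 22.8 + 14/2.8
= 258 + 22.80 + 5
= 285.8 mOsm/kg

285.8 mOsm/kg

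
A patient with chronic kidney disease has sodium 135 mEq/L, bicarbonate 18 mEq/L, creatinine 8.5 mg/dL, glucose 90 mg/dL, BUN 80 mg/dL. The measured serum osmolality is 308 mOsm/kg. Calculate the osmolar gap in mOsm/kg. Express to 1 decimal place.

4.4 mOsm/kg

Calculated osmolality = 2·Na + glucose/18 + BUN/2.8
= 2·135 + 90/18 + 80/2.8
= 270 + 5 + 28.57
= 303.57 mOsm/kg ≈ 303.6 mOsm/kg
Osmolar gap = measured − calculated = 308 − 303.6 = 4.4 mOsm/kg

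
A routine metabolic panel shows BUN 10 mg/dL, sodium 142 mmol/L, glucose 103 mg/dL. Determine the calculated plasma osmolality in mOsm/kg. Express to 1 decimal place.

293.3 mOsm/kg

Calculated osmolality = 2·Na + glucose/18 + BUN/2.8
= 2·142 + 103/18 + 10/2.8
= 284 + 5.72 + 3.57
= 293.29 mOsm/kg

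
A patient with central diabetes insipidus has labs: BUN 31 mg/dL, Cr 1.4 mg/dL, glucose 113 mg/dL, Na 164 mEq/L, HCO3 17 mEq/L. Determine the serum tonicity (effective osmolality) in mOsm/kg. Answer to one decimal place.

Effective osmolality excludes urea (freely permeant across cell membranes):
2·Na + glucose/18
= 2·164 + 113/18
= 328 + 6.28
= 334.28 mOsm/kg

334.3 mOsm/kg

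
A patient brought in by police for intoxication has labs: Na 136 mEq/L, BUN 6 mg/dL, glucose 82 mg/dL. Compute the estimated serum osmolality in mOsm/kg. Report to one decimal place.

Calculated osmolality = 2·Na + glucose/18 + BUN/2.8
= 2·136 + 82/18 + 6/2.8
= 272 + 4.56 + 2.14
= 278.7 mOsm/kg

278.7 mOsm/kg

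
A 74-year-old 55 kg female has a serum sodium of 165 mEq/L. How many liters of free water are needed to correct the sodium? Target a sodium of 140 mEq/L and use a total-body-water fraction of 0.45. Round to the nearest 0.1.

TBW = 0.45 · 55 = 24.75 L
Free water deficit = TBW · (Na/140 − 1)
= 24.75 · (165/140 − 1)
= 24.75 · 0.1786
= 4.42 L

4.4 L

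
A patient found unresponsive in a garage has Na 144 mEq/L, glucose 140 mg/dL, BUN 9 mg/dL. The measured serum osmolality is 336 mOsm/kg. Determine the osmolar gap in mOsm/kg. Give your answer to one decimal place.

Calculated osmolality = 2·Na + glucose/18 + BUN/2.8
= 2·144 + 140/18 + 9/2.8
= 288 + 7.78 + 3.21
= 298.99 mOsm/kg ≈ 299.0 mOsm/kg
Osmolar gap = measured − calculated = 336 − 299.0 = 37.0 mOsm/kg

37.0 mOsm/kg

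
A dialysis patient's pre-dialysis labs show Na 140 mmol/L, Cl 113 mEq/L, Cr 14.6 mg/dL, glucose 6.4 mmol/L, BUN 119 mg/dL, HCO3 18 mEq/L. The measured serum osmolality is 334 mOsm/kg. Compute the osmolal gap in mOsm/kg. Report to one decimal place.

Calculated osmolality = 2·Na + glucose + BUN/2.8
= 2·140 + 6.4 + 119/2.8
= 280 + 6.40 + 42.50
= 328.9 mOsm/kg ≈ 328.9 mOsm/kg
Osmolar gap = measured − calculated = 334 − 328.9 = 5.1 mOsm/kg

5.1 mOsm/kg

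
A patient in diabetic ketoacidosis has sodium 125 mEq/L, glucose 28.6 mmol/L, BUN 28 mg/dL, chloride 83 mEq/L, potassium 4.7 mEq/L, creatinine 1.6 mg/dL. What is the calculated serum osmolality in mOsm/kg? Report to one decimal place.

288.6 mOsm/kg

Calculated osmolality = 2·Na + glucose + BUN/2.8
= 2·125 + 28.6 + 28/2.8
= 250 + 28.60 + 10
= 288.6 mOsm/kg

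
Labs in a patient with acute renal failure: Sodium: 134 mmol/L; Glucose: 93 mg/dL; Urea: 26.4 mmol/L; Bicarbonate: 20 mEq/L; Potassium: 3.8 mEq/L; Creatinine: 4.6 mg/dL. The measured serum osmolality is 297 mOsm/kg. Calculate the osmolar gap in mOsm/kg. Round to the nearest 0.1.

Calculated osmolality = 2·Na + glucose/18 + urea
= 2·134 + 93/18 + 26.4
= 268 + 5.17 + 26.40
= 299.57 mOsm/kg ≈ 299.6 mOsm/kg
Osmolar gap = measured − calculated = 297 − 299.6 = -2.6 mOsm/kg

-2.6 mOsm/kg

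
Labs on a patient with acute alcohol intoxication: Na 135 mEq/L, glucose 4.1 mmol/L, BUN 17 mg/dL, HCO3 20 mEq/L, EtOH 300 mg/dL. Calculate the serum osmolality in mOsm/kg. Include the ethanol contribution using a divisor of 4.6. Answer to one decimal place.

345.4 mOsm/kg

Calculated osmolality = 2·Na + glucose + BUN/2.8 + ethanol/4.6
= 2·135 + 4.1 + 17/2.8 + 300/4.6
= 270 + 4.10 + 6.07 + 65.22
= 345.39 mOsm/kg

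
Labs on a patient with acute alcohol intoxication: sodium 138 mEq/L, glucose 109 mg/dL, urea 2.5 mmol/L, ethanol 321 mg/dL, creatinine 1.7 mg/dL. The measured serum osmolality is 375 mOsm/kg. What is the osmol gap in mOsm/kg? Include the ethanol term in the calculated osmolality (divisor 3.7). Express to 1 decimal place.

3.7 mOsm/kg

Calculated osmolality = 2·Na + glucose/18 + urea + ethanol/3.7
= 2·138 + 109/18 + 2.5 + 321/3.7
= 276 + 6.06 + 2.50 + 86.76
= 371.32 mOsm/kg ≈ 371.3 mOsm/kg
Osmolar gap = measured − calculated = 375 − 371.3 = 3.7 mOsm/kg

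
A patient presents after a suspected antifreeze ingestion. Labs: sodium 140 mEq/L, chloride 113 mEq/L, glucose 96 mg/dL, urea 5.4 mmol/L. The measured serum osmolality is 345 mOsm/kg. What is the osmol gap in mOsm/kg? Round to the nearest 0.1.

54.3 mOsm/kg

Calculated osmolality = 2·Na + glucose/18 + urea
= 2·140 + 96/18 + 5.4
= 280 + 5.33 + 5.40
= 290.73 mOsm/kg ≈ 290.7 mOsm/kg
Osmolar gap = measured − calculated = 345 − 290.7 = 54.3 mOsm/kg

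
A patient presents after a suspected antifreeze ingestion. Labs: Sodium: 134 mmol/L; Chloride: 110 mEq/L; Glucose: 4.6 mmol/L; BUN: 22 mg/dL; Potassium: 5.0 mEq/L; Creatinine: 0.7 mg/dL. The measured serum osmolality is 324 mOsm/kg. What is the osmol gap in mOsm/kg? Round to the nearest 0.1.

Calculated osmolality = 2·Na + glucose + BUN/2.8
= 2·134 + 4.6 + 22/2.8
= 268 + 4.60 + 7.86
= 280.46 mOsm/kg ≈ 280.5 mOsm/kg
Osmolar gap = measured − calculated = 324 − 280.5 = 43.5 mOsm/kg

43.5 mOsm/kg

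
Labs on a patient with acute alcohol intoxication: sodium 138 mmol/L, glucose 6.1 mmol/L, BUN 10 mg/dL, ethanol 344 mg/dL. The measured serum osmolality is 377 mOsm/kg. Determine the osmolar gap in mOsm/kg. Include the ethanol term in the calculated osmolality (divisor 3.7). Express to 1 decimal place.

-1.6 mOsm/kg

Calculated osmolality = 2·Na + glucose + BUN/2.8 + ethanol/3.7
= 2·138 + 6.1 + 10/2.8 + 344/3.7
= 276 + 6.10 + 3.57 + 92.97
= 378.64 mOsm/kg ≈ 378.6 mOsm/kg
Osmolar gap = measured − calculated = 377 − 378.6 = -1.6 mOsm/kg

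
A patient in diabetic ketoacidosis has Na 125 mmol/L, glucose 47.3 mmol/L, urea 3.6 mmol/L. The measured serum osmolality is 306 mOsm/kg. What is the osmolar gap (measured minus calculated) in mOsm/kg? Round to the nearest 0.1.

Calculated osmolality = 2·Na + glucose + urea
= 2·125 + 47.3 + 3.6
= 250 + 47.30 + 3.60
= 300.9 mOsm/kg ≈ 300.9 mOsm/kg
Osmolar gap = measured − calculated = 306 − 300.9 = 5.1 mOsm/kg

5.1 mOsm/kg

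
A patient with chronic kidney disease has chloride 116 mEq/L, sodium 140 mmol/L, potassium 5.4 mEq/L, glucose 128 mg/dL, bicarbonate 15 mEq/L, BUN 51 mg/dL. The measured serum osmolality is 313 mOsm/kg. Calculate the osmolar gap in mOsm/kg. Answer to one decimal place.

7.7 mOsm/kg

Calculated osmolality = 2·Na + glucose/18 + BUN/2.8
= 2·140 + 128/18 + 51/2.8
= 280 + 7.11 + 18.21
= 305.32 mOsm/kg ≈ 305.3 mOsm/kg
Osmolar gap = measured − calculated = 313 − 305.3 = 7.7 mOsm/kg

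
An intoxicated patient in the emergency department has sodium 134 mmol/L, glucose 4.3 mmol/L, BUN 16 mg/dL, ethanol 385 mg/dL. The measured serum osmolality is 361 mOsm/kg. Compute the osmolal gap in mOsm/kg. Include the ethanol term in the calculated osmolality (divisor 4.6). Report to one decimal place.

Calculated osmolality = 2·Na + glucose + BUN/2.8 + ethanol/4.6
= 2·134 + 4.3 + 16/2.8 + 385/4.6
= 268 + 4.30 + 5.71 + 83.70
= 361.71 mOsm/kg ≈ 361.7 mOsm/kg
Osmolar gap = measured − calculated = 361 − 361.7 = -0.7 mOsm/kg

-0.7 mOsm/kg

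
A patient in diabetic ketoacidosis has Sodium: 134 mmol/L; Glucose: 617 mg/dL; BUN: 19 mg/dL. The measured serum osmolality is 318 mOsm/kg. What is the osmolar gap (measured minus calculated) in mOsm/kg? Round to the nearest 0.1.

Calculated osmolality = 2·Na + glucose/18 + BUN/2.8
= 2·134 + 617/18 + 19/2.8
= 268 + 34.28 + 6.79
= 309.07 mOsm/kg ≈ 309.1 mOsm/kg
Osmolar gap = measured − calculated = 318 − 309.1 = 8.9 mOsm/kg

8.9 mOsm/kg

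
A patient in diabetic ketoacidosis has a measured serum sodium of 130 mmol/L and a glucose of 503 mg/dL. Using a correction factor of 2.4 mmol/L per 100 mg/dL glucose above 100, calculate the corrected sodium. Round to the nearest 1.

140 mmol/L

Corrected Na = measured Na + 2.4 · (glucose − 100)/100
= 130 + 2.4 · (503 − 100)/100
= 130 + 9.7
= 139.7 mmol/L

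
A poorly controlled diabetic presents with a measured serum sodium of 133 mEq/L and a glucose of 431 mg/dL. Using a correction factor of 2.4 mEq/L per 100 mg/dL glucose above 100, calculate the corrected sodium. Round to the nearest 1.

141 mEq/L

Corrected Na = measured Na + 2.4 · (glucose − 100)/100
= 133 + 2.4 · (431 − 100)/100
= 133 + 7.9
= 140.9 mEq/L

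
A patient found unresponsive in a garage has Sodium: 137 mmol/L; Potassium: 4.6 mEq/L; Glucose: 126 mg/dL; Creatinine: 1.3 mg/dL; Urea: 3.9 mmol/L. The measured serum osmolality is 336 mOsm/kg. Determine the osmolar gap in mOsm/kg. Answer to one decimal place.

51.1 mOsm/kg

Calculated osmolality = 2·Na + glucose/18 + urea
= 2·137 + 126/18 + 3.9
= 274 + 7 + 3.90
= 284.9 mOsm/kg ≈ 284.9 mOsm/kg
Osmolar gap = measured − calculated = 336 − 284.9 = 51.1 mOsm/kg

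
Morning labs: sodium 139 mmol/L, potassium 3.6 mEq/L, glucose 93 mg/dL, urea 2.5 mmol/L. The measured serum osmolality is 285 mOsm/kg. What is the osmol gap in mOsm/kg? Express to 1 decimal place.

-0.7 mOsm/kg

Calculated osmolality = 2·Na + glucose/18 + urea
= 2·139 + 93/18 + 2.5
= 278 + 5.17 + 2.50
= 285.67 mOsm/kg ≈ 285.7 mOsm/kg
Osmolar gap = measured − calculated = 285 − 285.7 = -0.7 mOsm/kg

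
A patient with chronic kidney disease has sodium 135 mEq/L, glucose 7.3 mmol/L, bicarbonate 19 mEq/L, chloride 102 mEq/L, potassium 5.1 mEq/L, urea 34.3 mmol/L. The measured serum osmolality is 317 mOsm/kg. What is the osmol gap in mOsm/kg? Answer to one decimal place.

Calculated osmolality = 2·Na + glucose + urea
= 2·135 + 7.3 + 34.3
= 270 + 7.30 + 34.30
= 311.6 mOsm/kg ≈ 311.6 mOsm/kg
Osmolar gap = measured − calculated = 317 − 311.6 = 5.4 mOsm/kg

5.4 mOsm/kg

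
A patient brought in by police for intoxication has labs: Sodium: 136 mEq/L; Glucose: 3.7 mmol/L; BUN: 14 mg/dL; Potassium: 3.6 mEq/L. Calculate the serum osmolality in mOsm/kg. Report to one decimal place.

280.7 mOsm/kg

Calculated osmolality = 2·Na + glucose + BUN/2.8
= 2·136 + 3.7 + 14/2.8
= 272 + 3.70 + 5
= 280.7 mOsm/kg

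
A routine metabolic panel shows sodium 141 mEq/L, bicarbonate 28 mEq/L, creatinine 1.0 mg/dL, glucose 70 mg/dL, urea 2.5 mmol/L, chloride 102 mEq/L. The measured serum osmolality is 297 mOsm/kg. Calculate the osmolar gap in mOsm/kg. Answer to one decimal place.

Calculated osmolality = 2·Na + glucose/18 + urea
= 2·141 + 70/18 + 2.5
= 282 + 3.89 + 2.50
= 288.39 mOsm/kg ≈ 288.4 mOsm/kg
Osmolar gap = measured − calculated = 297 − 288.4 = 8.6 mOsm/kg

8.6 mOsm/kg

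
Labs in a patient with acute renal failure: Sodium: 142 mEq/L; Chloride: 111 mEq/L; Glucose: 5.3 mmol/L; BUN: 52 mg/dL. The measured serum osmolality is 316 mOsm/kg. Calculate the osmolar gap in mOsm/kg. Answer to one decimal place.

8.1 mOsm/kg

Calculated osmolality = 2·Na + glucose + BUN/2.8
= 2·142 + 5.3 + 52/2.8
= 284 + 5.30 + 18.57
= 307.87 mOsm/kg ≈ 307.9 mOsm/kg
Osmolar gap = measured − calculated = 316 − 307.9 = 8.1 mOsm/kg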